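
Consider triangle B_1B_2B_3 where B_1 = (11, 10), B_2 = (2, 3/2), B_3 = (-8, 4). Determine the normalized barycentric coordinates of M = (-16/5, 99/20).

Signed area of the reference triangle: [B_1B_2B_3] = ½·(11·(3/2−4) + 2·(4−10) + (-8)·(10−(3/2))) = ½·(-55/2 − 12 − 68) = -215/4.
[MB_2B_3] = ½·((-16/5)·(3/2−4) + 2·(4−(99/20)) + (-8)·(99/20−(3/2))) = ½·(8 − 19/10 − 138/5) = -43/4, so the B_1-coordinate is (-43/4)/(-215/4) = 1/5.
[B_1MB_3] = ½·(11·(99/20−4) + (-16/5)·(4−10) + (-8)·(10−(99/20))) = ½·(209/20 + 96/5 − 202/5) = -43/8, so the B_2-coordinate is 1/10.
[B_1B_2M] = ½·(11·(3/2−(99/20)) + 2·(99/20−10) + (-16/5)·(10−(3/2))) = ½·(-759/20 − 101/10 − 136/5) = -301/8, so the B_3-coordinate is 7/10.
Check: 1/5 + 1/10 + 7/10 = 1.

(1/5, 1/10, 7/10)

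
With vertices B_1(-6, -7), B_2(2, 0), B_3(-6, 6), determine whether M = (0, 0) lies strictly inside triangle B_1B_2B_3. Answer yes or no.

Barycentric coordinates of M: (3/26, 3/4, 7/52).
The three coordinates are positive, positive, positive; a point is interior exactly when all three are positive.

yes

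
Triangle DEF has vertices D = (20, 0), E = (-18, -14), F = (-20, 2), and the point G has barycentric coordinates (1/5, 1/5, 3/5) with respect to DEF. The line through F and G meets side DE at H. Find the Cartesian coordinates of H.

(1, -7)

Line FG meets DE where the F-coordinate vanishes; zeroing G's F-weight and renormalizing leaves D, E-weights 1/5 : 1/5 → (1/2, 1/2).
So H = (1/2)·D + (1/2)·E = (1, -7).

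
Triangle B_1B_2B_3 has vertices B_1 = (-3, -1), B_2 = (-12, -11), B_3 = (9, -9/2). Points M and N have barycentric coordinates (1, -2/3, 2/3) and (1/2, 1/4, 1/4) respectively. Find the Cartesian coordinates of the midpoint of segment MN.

(35/8, -25/48)

Barycentric coordinates of the midpoint are the average: (3/4, -5/24, 11/24).
Converting: (3/4)·B_1 + (-5/24)·B_2 + (11/24)·B_3 = (35/8, -25/48).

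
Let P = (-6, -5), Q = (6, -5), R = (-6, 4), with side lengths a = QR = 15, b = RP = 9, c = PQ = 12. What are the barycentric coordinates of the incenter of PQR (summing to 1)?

(5/12, 1/4, 1/3)

The incenter has barycentric coordinates proportional to the opposite side lengths: (15 : 9 : 12).
Normalizing by 15+9+12 = 36 gives (5/12, 1/4, 1/3).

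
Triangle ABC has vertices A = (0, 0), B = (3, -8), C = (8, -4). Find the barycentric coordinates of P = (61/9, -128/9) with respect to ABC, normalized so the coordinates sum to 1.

Signed area of the reference triangle: [ABC] = ½·(0·(-8−(-4)) + 3·(-4−0) + 8·(0−(-8))) = ½·(0 − 12 + 64) = 26.
[PBC] = ½·((61/9)·(-8−(-4)) + 3·(-4−(-128/9)) + 8·(-128/9−(-8))) = ½·(-244/9 + 92/3 − 448/9) = -208/9, so the A-coordinate is (-208/9)/26 = -8/9.
[APC] = ½·(0·(-128/9−(-4)) + (61/9)·(-4−0) + 8·(0−(-128/9))) = ½·(0 − 244/9 + 1024/9) = 130/3, so the B-coordinate is 5/3.
[ABP] = ½·(0·(-8−(-128/9)) + 3·(-128/9−0) + (61/9)·(0−(-8))) = ½·(0 − 128/3 + 488/9) = 52/9, so the C-coordinate is 2/9.

(-8/9, 5/3, 2/9)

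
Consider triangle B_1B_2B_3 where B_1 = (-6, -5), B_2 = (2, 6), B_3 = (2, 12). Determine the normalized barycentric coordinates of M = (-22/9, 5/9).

Signed area of the reference triangle: [B_1B_2B_3] = ½·((-6)·(6−12) + 2·(12−(-5)) + 2·(-5−6)) = ½·(36 + 34 − 22) = 24.
[MB_2B_3] = ½·((-22/9)·(6−12) + 2·(12−(5/9)) + 2·(5/9−6)) = ½·(44/3 + 206/9 − 98/9) = 40/3, so the B_1-coordinate is (40/3)/24 = 5/9.
[B_1MB_3] = ½·((-6)·(5/9−12) + (-22/9)·(12−(-5)) + 2·(-5−(5/9))) = ½·(206/3 − 374/9 − 100/9) = 8, so the B_2-coordinate is 1/3.
[B_1B_2M] = ½·((-6)·(6−(5/9)) + 2·(5/9−(-5)) + (-22/9)·(-5−6)) = ½·(-98/3 + 100/9 + 242/9) = 8/3, so the B_3-coordinate is 1/9.
Check: 5/9 + 1/3 + 1/9 = 1.

(5/9, 1/3, 1/9)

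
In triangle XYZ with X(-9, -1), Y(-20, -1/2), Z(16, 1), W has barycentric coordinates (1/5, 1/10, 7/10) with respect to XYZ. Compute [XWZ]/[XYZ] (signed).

1/10

The signed ratio [XWZ]/[XYZ] equals the barycentric coordinate of W at vertex Y, which is 1/10.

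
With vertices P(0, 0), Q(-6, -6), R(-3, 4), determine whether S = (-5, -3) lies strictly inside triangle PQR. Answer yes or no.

yes

Barycentric coordinates of S: (1/42, 29/42, 2/7).
The three coordinates are positive, positive, positive; a point is interior exactly when all three are positive.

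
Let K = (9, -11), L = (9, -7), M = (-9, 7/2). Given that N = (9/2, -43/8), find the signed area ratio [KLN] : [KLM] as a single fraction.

1/4

[KLM] = ½·(9·(-7−(7/2)) + 9·(7/2−(-11)) + (-9)·(-11−(-7))) = ½·(-189/2 + 261/2 + 36) = 36.
[KLN] = ½·(9·(-7−(-43/8)) + 9·(-43/8−(-11)) + (9/2)·(-11−(-7))) = ½·(-117/8 + 405/8 − 18) = 9, so the ratio is 9/36 = 1/4.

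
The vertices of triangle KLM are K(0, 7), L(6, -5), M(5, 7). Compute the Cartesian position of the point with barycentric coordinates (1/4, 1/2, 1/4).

(17/4, 1)

N = (1/4)·K + (1/2)·L + (1/4)·M.
x-coordinate: (1/4)·0 + (1/2)·6 + (1/4)·5 = 17/4.
y-coordinate: (1/4)·7 + (1/2)·(-5) + (1/4)·7 = 1.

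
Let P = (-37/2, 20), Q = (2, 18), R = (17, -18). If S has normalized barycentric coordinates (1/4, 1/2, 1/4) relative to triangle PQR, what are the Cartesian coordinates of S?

S = (1/4)·P + (1/2)·Q + (1/4)·R.
x-coordinate: (1/4)·(-37/2) + (1/2)·2 + (1/4)·17 = 5/8.
y-coordinate: (1/4)·20 + (1/2)·18 + (1/4)·(-18) = 19/2.

(5/8, 19/2)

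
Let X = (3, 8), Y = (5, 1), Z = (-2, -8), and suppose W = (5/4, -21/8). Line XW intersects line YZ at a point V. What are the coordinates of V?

Barycentric coordinates of W with respect to XYZ: (1/8, 3/8, 1/2).
On side YZ the X-coordinate is zero; dropping W's X-weight 1/8 and renormalizing the remaining 3/8 : 1/2 gives weights 3/7, 4/7 on Y, Z.
V = (3/7)·(5, 1) + (4/7)·(-2, -8) = (1, -29/7).

(1, -29/7)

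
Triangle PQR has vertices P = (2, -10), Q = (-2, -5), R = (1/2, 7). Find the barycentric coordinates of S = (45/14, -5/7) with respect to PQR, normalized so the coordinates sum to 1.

(6/7, -4/7, 5/7)

Signed area of the reference triangle: [PQR] = ½·(2·(-5−7) + (-2)·(7−(-10)) + (1/2)·(-10−(-5))) = ½·(-24 − 34 − 5/2) = -121/4.
[SQR] = ½·((45/14)·(-5−7) + (-2)·(7−(-5/7)) + (1/2)·(-5/7−(-5))) = ½·(-270/7 − 108/7 + 15/7) = -363/14, so the P-coordinate is (-363/14)/(-121/4) = 6/7.
[PSR] = ½·(2·(-5/7−7) + (45/14)·(7−(-10)) + (1/2)·(-10−(-5/7))) = ½·(-108/7 + 765/14 − 65/14) = 121/7, so the Q-coordinate is -4/7.
[PQS] = ½·(2·(-5−(-5/7)) + (-2)·(-5/7−(-10)) + (45/14)·(-10−(-5))) = ½·(-60/7 − 130/7 − 225/14) = -605/28, so the R-coordinate is 5/7.
Check: 6/7 − 4/7 + 5/7 = 1.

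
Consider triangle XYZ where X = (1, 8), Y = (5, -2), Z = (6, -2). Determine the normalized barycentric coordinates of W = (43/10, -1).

Signed area of the reference triangle: [XYZ] = ½·(1·(-2−(-2)) + 5·(-2−8) + 6·(8−(-2))) = ½·(0 − 50 + 60) = 5.
[WYZ] = ½·((43/10)·(-2−(-2)) + 5·(-2−(-1)) + 6·(-1−(-2))) = ½·(0 − 5 + 6) = 1/2, so the X-coordinate is (1/2)/5 = 1/10.
[XWZ] = ½·(1·(-1−(-2)) + (43/10)·(-2−8) + 6·(8−(-1))) = ½·(1 − 43 + 54) = 6, so the Y-coordinate is 6/5.
[XYW] = ½·(1·(-2−(-1)) + 5·(-1−8) + (43/10)·(8−(-2))) = ½·(-1 − 45 + 43) = -3/2, so the Z-coordinate is -3/10.
Check: 1/10 + 6/5 − 3/10 = 1.

(1/10, 6/5, -3/10)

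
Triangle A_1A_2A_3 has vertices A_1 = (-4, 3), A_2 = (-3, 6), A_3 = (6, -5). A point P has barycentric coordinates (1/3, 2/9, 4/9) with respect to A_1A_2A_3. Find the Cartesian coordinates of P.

(2/3, 1/9)

P = (1/3)·A_1 + (2/9)·A_2 + (4/9)·A_3.
x-coordinate: (1/3)·(-4) + (2/9)·(-3) + (4/9)·6 = 2/3.
y-coordinate: (1/3)·3 + (2/9)·6 + (4/9)·(-5) = 1/9.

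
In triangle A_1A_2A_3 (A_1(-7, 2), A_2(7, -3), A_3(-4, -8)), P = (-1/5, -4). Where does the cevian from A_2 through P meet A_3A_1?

Barycentric coordinates of P with respect to A_1A_2A_3: (1/5, 2/5, 2/5).
On side A_3A_1 the A_2-coordinate is zero; dropping P's A_2-weight 2/5 and renormalizing the remaining 2/5 : 1/5 gives weights 2/3, 1/3 on A_3, A_1.
Q = (2/3)·(-4, -8) + (1/3)·(-7, 2) = (-5, -14/3).

(-5, -14/3)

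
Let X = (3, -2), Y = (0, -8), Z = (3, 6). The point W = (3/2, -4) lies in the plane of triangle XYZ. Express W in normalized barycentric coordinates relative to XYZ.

(3/8, 1/2, 1/8)

Signed area of the reference triangle: [XYZ] = ½·(3·(-8−6) + 0·(6−(-2)) + 3·(-2−(-8))) = ½·(-42 + 0 + 18) = -12.
[WYZ] = ½·((3/2)·(-8−6) + 0·(6−(-4)) + 3·(-4−(-8))) = ½·(-21 + 0 + 12) = -9/2, so the X-coordinate is (-9/2)/(-12) = 3/8.
[XWZ] = ½·(3·(-4−6) + (3/2)·(6−(-2)) + 3·(-2−(-4))) = ½·(-30 + 12 + 6) = -6, so the Y-coordinate is 1/2.
[XYW] = ½·(3·(-8−(-4)) + 0·(-4−(-2)) + (3/2)·(-2−(-8))) = ½·(-12 + 0 + 9) = -3/2, so the Z-coordinate is 1/8.
Check: 3/8 + 1/2 + 1/8 = 1.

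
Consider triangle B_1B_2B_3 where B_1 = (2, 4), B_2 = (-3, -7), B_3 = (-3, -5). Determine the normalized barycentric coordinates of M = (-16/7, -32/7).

(1/7, 3/7, 3/7)

Signed area of the reference triangle: [B_1B_2B_3] = ½·(2·(-7−(-5)) + (-3)·(-5−4) + (-3)·(4−(-7))) = ½·(-4 + 27 − 33) = -5.
[MB_2B_3] = ½·((-16/7)·(-7−(-5)) + (-3)·(-5−(-32/7)) + (-3)·(-32/7−(-7))) = ½·(32/7 + 9/7 − 51/7) = -5/7, so the B_1-coordinate is (-5/7)/(-5) = 1/7.
[B_1MB_3] = ½·(2·(-32/7−(-5)) + (-16/7)·(-5−4) + (-3)·(4−(-32/7))) = ½·(6/7 + 144/7 − 180/7) = -15/7, so the B_2-coordinate is 3/7.
[B_1B_2M] = ½·(2·(-7−(-32/7)) + (-3)·(-32/7−4) + (-16/7)·(4−(-7))) = ½·(-34/7 + 180/7 − 176/7) = -15/7, so the B_3-coordinate is 3/7.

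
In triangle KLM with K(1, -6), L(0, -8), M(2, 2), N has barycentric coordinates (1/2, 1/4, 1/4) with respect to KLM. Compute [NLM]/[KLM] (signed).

The signed ratio [NLM]/[KLM] equals the barycentric coordinate of N at vertex K, which is 1/2.

1/2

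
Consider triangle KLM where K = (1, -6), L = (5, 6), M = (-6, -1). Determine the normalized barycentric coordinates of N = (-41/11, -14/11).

Signed area of the reference triangle: [KLM] = ½·(1·(6−(-1)) + 5·(-1−(-6)) + (-6)·(-6−6)) = ½·(7 + 25 + 72) = 52.
[NLM] = ½·((-41/11)·(6−(-1)) + 5·(-1−(-14/11)) + (-6)·(-14/11−6)) = ½·(-287/11 + 15/11 + 480/11) = 104/11, so the K-coordinate is (104/11)/52 = 2/11.
[KNM] = ½·(1·(-14/11−(-1)) + (-41/11)·(-1−(-6)) + (-6)·(-6−(-14/11))) = ½·(-3/11 − 205/11 + 312/11) = 52/11, so the L-coordinate is 1/11.
[KLN] = ½·(1·(6−(-14/11)) + 5·(-14/11−(-6)) + (-41/11)·(-6−6)) = ½·(80/11 + 260/11 + 492/11) = 416/11, so the M-coordinate is 8/11.
Check: 2/11 + 1/11 + 8/11 = 1.

(2/11, 1/11, 8/11)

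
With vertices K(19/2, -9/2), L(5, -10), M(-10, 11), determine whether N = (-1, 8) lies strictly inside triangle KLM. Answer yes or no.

Barycentric coordinates of N: (48/59, -27/59, 38/59).
The three coordinates are positive, negative, positive; a point is interior exactly when all three are positive.

no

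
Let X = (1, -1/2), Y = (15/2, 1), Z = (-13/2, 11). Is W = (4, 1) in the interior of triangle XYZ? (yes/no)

Barycentric coordinates of W: (35/86, 183/344, 21/344).
The three coordinates are positive, positive, positive; a point is interior exactly when all three are positive.

yes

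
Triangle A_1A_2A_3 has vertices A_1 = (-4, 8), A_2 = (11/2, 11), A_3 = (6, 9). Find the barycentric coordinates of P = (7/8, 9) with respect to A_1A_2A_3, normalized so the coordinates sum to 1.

Signed area of the reference triangle: [A_1A_2A_3] = ½·((-4)·(11−9) + (11/2)·(9−8) + 6·(8−11)) = ½·(-8 + 11/2 − 18) = -41/4.
[PA_2A_3] = ½·((7/8)·(11−9) + (11/2)·(9−9) + 6·(9−11)) = ½·(7/4 + 0 − 12) = -41/8, so the A_1-coordinate is (-41/8)/(-41/4) = 1/2.
[A_1PA_3] = ½·((-4)·(9−9) + (7/8)·(9−8) + 6·(8−9)) = ½·(0 + 7/8 − 6) = -41/16, so the A_2-coordinate is 1/4.
[A_1A_2P] = ½·((-4)·(11−9) + (11/2)·(9−8) + (7/8)·(8−11)) = ½·(-8 + 11/2 − 21/8) = -41/16, so the A_3-coordinate is 1/4.

(1/2, 1/4, 1/4)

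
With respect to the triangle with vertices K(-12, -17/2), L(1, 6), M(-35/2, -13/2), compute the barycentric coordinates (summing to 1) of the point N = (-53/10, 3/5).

(1/5, 3/5, 1/5)

Signed area of the reference triangle: [KLM] = ½·((-12)·(6−(-13/2)) + 1·(-13/2−(-17/2)) + (-35/2)·(-17/2−6)) = ½·(-150 + 2 + 1015/4) = 423/8.
[NLM] = ½·((-53/10)·(6−(-13/2)) + 1·(-13/2−(3/5)) + (-35/2)·(3/5−6)) = ½·(-265/4 − 71/10 + 189/2) = 423/40, so the K-coordinate is (423/40)/(423/8) = 1/5.
[KNM] = ½·((-12)·(3/5−(-13/2)) + (-53/10)·(-13/2−(-17/2)) + (-35/2)·(-17/2−(3/5))) = ½·(-426/5 − 53/5 + 637/4) = 1269/40, so the L-coordinate is 3/5.
[KLN] = ½·((-12)·(6−(3/5)) + 1·(3/5−(-17/2)) + (-53/10)·(-17/2−6)) = ½·(-324/5 + 91/10 + 1537/20) = 423/40, so the M-coordinate is 1/5.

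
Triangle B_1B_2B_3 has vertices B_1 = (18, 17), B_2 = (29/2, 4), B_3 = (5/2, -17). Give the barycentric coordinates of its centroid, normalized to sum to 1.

(1/3, 1/3, 1/3)

The centroid is the average of the vertices, so each weight is 1/3.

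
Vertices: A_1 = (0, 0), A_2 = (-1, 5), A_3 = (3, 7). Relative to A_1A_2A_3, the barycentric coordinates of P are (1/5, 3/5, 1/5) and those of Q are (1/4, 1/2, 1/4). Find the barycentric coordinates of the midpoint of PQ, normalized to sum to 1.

(9/40, 11/20, 9/40)

Since both coordinate triples sum to 1, the midpoint's barycentrics are the componentwise average.
(1/5+1/4)/2 = 9/40; similarly 11/20 and 9/40.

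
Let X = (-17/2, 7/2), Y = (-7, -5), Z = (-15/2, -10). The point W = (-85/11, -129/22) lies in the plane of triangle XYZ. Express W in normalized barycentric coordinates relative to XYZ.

(3/11, 1/11, 7/11)

Signed area of the reference triangle: [XYZ] = ½·((-17/2)·(-5−(-10)) + (-7)·(-10−(7/2)) + (-15/2)·(7/2−(-5))) = ½·(-85/2 + 189/2 − 255/4) = -47/8.
[WYZ] = ½·((-85/11)·(-5−(-10)) + (-7)·(-10−(-129/22)) + (-15/2)·(-129/22−(-5))) = ½·(-425/11 + 637/22 + 285/44) = -141/88, so the X-coordinate is (-141/88)/(-47/8) = 3/11.
[XWZ] = ½·((-17/2)·(-129/22−(-10)) + (-85/11)·(-10−(7/2)) + (-15/2)·(7/2−(-129/22))) = ½·(-1547/44 + 2295/22 − 1545/22) = -47/88, so the Y-coordinate is 1/11.
[XYW] = ½·((-17/2)·(-5−(-129/22)) + (-7)·(-129/22−(7/2)) + (-85/11)·(7/2−(-5))) = ½·(-323/44 + 721/11 − 1445/22) = -329/88, so the Z-coordinate is 7/11.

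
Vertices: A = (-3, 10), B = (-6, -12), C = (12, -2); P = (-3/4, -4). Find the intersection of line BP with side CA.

Barycentric coordinates of P with respect to ABC: (1/4, 1/2, 1/4).
On side CA the B-coordinate is zero; dropping P's B-weight 1/2 and renormalizing the remaining 1/4 : 1/4 gives weights 1/2, 1/2 on C, A.
Q = (1/2)·(12, -2) + (1/2)·(-3, 10) = (9/2, 4).

(9/2, 4)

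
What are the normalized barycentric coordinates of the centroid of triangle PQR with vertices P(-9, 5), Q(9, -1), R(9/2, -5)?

The centroid is the average of the vertices, so each weight is 1/3.

(1/3, 1/3, 1/3)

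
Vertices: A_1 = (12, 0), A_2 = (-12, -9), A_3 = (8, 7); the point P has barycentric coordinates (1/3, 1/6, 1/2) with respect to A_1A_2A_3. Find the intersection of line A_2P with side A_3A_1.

(48/5, 21/5)

Line A_2P meets A_3A_1 where the A_2-coordinate vanishes; zeroing P's A_2-weight and renormalizing leaves A_3, A_1-weights 1/2 : 1/3 → (3/5, 2/5).
So Q = (3/5)·A_3 + (2/5)·A_1 = (48/5, 21/5).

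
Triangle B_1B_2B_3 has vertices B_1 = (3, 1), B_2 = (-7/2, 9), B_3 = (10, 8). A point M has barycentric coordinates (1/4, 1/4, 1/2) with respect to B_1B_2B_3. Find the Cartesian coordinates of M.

(39/8, 13/2)

M = (1/4)·B_1 + (1/4)·B_2 + (1/2)·B_3.
x-coordinate: (1/4)·3 + (1/4)·(-7/2) + (1/2)·10 = 39/8.
y-coordinate: (1/4)·1 + (1/4)·9 + (1/2)·8 = 13/2.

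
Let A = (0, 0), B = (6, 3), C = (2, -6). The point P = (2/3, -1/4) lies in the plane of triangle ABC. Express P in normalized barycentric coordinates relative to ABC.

(5/6, 1/12, 1/12)

Signed area of the reference triangle: [ABC] = ½·(0·(3−(-6)) + 6·(-6−0) + 2·(0−3)) = ½·(0 − 36 − 6) = -21.
[PBC] = ½·((2/3)·(3−(-6)) + 6·(-6−(-1/4)) + 2·(-1/4−3)) = ½·(6 − 69/2 − 13/2) = -35/2, so the A-coordinate is (-35/2)/(-21) = 5/6.
[APC] = ½·(0·(-1/4−(-6)) + (2/3)·(-6−0) + 2·(0−(-1/4))) = ½·(0 − 4 + 1/2) = -7/4, so the B-coordinate is 1/12.
[ABP] = ½·(0·(3−(-1/4)) + 6·(-1/4−0) + (2/3)·(0−3)) = ½·(0 − 3/2 − 2) = -7/4, so the C-coordinate is 1/12.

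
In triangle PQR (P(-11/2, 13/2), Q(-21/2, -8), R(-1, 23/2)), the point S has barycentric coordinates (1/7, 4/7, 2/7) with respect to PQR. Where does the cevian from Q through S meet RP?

(-5/2, 59/6)

Line QS meets RP where the Q-coordinate vanishes; zeroing S's Q-weight and renormalizing leaves R, P-weights 2/7 : 1/7 → (2/3, 1/3).
So T = (2/3)·R + (1/3)·P = (-5/2, 59/6).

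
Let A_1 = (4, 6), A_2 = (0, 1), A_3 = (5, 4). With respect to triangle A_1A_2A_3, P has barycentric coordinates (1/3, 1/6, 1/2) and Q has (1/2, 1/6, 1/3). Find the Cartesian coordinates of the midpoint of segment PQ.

Barycentric coordinates of the midpoint are the average: (5/12, 1/6, 5/12).
Converting: (5/12)·A_1 + (1/6)·A_2 + (5/12)·A_3 = (15/4, 13/3).

(15/4, 13/3)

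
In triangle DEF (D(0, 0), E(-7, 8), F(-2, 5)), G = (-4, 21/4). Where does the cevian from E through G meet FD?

Barycentric coordinates of G with respect to DEF: (1/4, 1/2, 1/4).
On side FD the E-coordinate is zero; dropping G's E-weight 1/2 and renormalizing the remaining 1/4 : 1/4 gives weights 1/2, 1/2 on F, D.
H = (1/2)·(-2, 5) + (1/2)·(0, 0) = (-1, 5/2).

(-1, 5/2)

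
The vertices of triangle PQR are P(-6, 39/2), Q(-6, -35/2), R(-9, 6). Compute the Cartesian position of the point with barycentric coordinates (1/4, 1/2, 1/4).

S = (1/4)·P + (1/2)·Q + (1/4)·R.
x-coordinate: (1/4)·(-6) + (1/2)·(-6) + (1/4)·(-9) = -27/4.
y-coordinate: (1/4)·(39/2) + (1/2)·(-35/2) + (1/4)·6 = -19/8.

(-27/4, -19/8)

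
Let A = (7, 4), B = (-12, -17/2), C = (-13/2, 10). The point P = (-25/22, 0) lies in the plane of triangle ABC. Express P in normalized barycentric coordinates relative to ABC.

(6/11, 4/11, 1/11)

Signed area of the reference triangle: [ABC] = ½·(7·(-17/2−10) + (-12)·(10−4) + (-13/2)·(4−(-17/2))) = ½·(-259/2 − 72 − 325/4) = -1131/8.
[PBC] = ½·((-25/22)·(-17/2−10) + (-12)·(10−0) + (-13/2)·(0−(-17/2))) = ½·(925/44 − 120 − 221/4) = -3393/44, so the A-coordinate is (-3393/44)/(-1131/8) = 6/11.
[APC] = ½·(7·(0−10) + (-25/22)·(10−4) + (-13/2)·(4−0)) = ½·(-70 − 75/11 − 26) = -1131/22, so the B-coordinate is 4/11.
[ABP] = ½·(7·(-17/2−0) + (-12)·(0−4) + (-25/22)·(4−(-17/2))) = ½·(-119/2 + 48 − 625/44) = -1131/88, so the C-coordinate is 1/11.
Check: 6/11 + 4/11 + 1/11 = 1.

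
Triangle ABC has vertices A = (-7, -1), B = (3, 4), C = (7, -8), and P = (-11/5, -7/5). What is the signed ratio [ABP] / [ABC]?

[ABC] = ½·((-7)·(4−(-8)) + 3·(-8−(-1)) + 7·(-1−4)) = ½·(-84 − 21 − 35) = -70.
[ABP] = ½·((-7)·(4−(-7/5)) + 3·(-7/5−(-1)) + (-11/5)·(-1−4)) = ½·(-189/5 − 6/5 + 11) = -14, so the ratio is (-14)/(-70) = 1/5.

1/5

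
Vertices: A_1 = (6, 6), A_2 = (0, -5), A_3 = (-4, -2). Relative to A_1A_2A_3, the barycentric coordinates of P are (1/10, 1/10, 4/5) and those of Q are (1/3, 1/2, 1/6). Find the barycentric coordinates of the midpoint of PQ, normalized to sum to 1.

(13/60, 3/10, 29/60)

Since both coordinate triples sum to 1, the midpoint's barycentrics are the componentwise average.
(1/10+1/3)/2 = 13/60; similarly 3/10 and 29/60.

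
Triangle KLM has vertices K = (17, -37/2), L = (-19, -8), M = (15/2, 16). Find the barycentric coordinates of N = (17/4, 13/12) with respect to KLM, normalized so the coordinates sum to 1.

(5/18, 2/9, 1/2)

Signed area of the reference triangle: [KLM] = ½·(17·(-8−16) + (-19)·(16−(-37/2)) + (15/2)·(-37/2−(-8))) = ½·(-408 − 1311/2 − 315/4) = -4569/8.
[NLM] = ½·((17/4)·(-8−16) + (-19)·(16−(13/12)) + (15/2)·(13/12−(-8))) = ½·(-102 − 3401/12 + 545/8) = -7615/48, so the K-coordinate is (-7615/48)/(-4569/8) = 5/18.
[KNM] = ½·(17·(13/12−16) + (17/4)·(16−(-37/2)) + (15/2)·(-37/2−(13/12))) = ½·(-3043/12 + 1173/8 − 1175/8) = -1523/12, so the L-coordinate is 2/9.
[KLN] = ½·(17·(-8−(13/12)) + (-19)·(13/12−(-37/2)) + (17/4)·(-37/2−(-8))) = ½·(-1853/12 − 4465/12 − 357/8) = -4569/16, so the M-coordinate is 1/2.
Check: 5/18 + 2/9 + 1/2 = 1.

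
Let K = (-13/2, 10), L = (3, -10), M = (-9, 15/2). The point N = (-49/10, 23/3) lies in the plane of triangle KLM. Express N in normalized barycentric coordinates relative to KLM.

Signed area of the reference triangle: [KLM] = ½·((-13/2)·(-10−(15/2)) + 3·(15/2−10) + (-9)·(10−(-10))) = ½·(455/4 − 15/2 − 180) = -295/8.
[NLM] = ½·((-49/10)·(-10−(15/2)) + 3·(15/2−(23/3)) + (-9)·(23/3−(-10))) = ½·(343/4 − 1/2 − 159) = -295/8, so the K-coordinate is (-295/8)/(-295/8) = 1.
[KNM] = ½·((-13/2)·(23/3−(15/2)) + (-49/10)·(15/2−10) + (-9)·(10−(23/3))) = ½·(-13/12 + 49/4 − 21) = -59/12, so the L-coordinate is 2/15.
[KLN] = ½·((-13/2)·(-10−(23/3)) + 3·(23/3−10) + (-49/10)·(10−(-10))) = ½·(689/6 − 7 − 98) = 59/12, so the M-coordinate is -2/15.
Check: 1 + 2/15 − 2/15 = 1.

(1, 2/15, -2/15)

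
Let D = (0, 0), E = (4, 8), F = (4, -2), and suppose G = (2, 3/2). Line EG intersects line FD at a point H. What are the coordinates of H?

Barycentric coordinates of G with respect to DEF: (1/2, 1/4, 1/4).
On side FD the E-coordinate is zero; dropping G's E-weight 1/4 and renormalizing the remaining 1/4 : 1/2 gives weights 1/3, 2/3 on F, D.
H = (1/3)·(4, -2) + (2/3)·(0, 0) = (4/3, -2/3).

(4/3, -2/3)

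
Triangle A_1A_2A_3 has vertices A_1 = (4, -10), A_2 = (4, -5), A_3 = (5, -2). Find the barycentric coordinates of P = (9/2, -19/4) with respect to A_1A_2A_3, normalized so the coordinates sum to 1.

(1/4, 1/4, 1/2)

Signed area of the reference triangle: [A_1A_2A_3] = ½·(4·(-5−(-2)) + 4·(-2−(-10)) + 5·(-10−(-5))) = ½·(-12 + 32 − 25) = -5/2.
[PA_2A_3] = ½·((9/2)·(-5−(-2)) + 4·(-2−(-19/4)) + 5·(-19/4−(-5))) = ½·(-27/2 + 11 + 5/4) = -5/8, so the A_1-coordinate is (-5/8)/(-5/2) = 1/4.
[A_1PA_3] = ½·(4·(-19/4−(-2)) + (9/2)·(-2−(-10)) + 5·(-10−(-19/4))) = ½·(-11 + 36 − 105/4) = -5/8, so the A_2-coordinate is 1/4.
[A_1A_2P] = ½·(4·(-5−(-19/4)) + 4·(-19/4−(-10)) + (9/2)·(-10−(-5))) = ½·(-1 + 21 − 45/2) = -5/4, so the A_3-coordinate is 1/2.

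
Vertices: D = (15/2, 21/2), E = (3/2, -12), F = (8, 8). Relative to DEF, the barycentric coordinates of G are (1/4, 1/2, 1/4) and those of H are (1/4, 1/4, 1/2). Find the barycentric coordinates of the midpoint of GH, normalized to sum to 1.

(1/4, 3/8, 3/8)

Since both coordinate triples sum to 1, the midpoint's barycentrics are the componentwise average.
(1/4+1/4)/2 = 1/4; similarly 3/8 and 3/8.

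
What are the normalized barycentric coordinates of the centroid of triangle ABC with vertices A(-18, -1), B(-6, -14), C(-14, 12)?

(1/3, 1/3, 1/3)

The centroid is the average of the vertices, so each weight is 1/3.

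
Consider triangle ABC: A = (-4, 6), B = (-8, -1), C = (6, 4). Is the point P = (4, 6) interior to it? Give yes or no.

no

Barycentric coordinates of P: (19/39, -8/39, 28/39).
The three coordinates are positive, negative, positive; a point is interior exactly when all three are positive.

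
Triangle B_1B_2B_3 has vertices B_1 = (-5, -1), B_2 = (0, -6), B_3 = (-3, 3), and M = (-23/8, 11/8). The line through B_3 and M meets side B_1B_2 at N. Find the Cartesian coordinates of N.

Barycentric coordinates of M with respect to B_1B_2B_3: (1/8, 1/8, 3/4).
On side B_1B_2 the B_3-coordinate is zero; dropping M's B_3-weight 3/4 and renormalizing the remaining 1/8 : 1/8 gives weights 1/2, 1/2 on B_1, B_2.
N = (1/2)·(-5, -1) + (1/2)·(0, -6) = (-5/2, -7/2).

(-5/2, -7/2)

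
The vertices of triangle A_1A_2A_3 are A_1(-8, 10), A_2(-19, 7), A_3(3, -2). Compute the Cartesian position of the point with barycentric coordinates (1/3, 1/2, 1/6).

(-35/3, 13/2)

P = (1/3)·A_1 + (1/2)·A_2 + (1/6)·A_3.
x-coordinate: (1/3)·(-8) + (1/2)·(-19) + (1/6)·3 = -35/3.
y-coordinate: (1/3)·10 + (1/2)·7 + (1/6)·(-2) = 13/2.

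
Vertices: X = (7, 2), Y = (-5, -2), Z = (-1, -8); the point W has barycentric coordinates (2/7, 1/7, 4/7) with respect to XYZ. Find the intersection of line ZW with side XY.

(3, 2/3)

Line ZW meets XY where the Z-coordinate vanishes; zeroing W's Z-weight and renormalizing leaves X, Y-weights 2/7 : 1/7 → (2/3, 1/3).
So V = (2/3)·X + (1/3)·Y = (3, 2/3).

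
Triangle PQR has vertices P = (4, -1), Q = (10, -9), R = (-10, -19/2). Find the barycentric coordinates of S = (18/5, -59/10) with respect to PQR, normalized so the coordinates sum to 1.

(2/5, 2/5, 1/5)

Signed area of the reference triangle: [PQR] = ½·(4·(-9−(-19/2)) + 10·(-19/2−(-1)) + (-10)·(-1−(-9))) = ½·(2 − 85 − 80) = -163/2.
[SQR] = ½·((18/5)·(-9−(-19/2)) + 10·(-19/2−(-59/10)) + (-10)·(-59/10−(-9))) = ½·(9/5 − 36 − 31) = -163/5, so the P-coordinate is (-163/5)/(-163/2) = 2/5.
[PSR] = ½·(4·(-59/10−(-19/2)) + (18/5)·(-19/2−(-1)) + (-10)·(-1−(-59/10))) = ½·(72/5 − 153/5 − 49) = -163/5, so the Q-coordinate is 2/5.
[PQS] = ½·(4·(-9−(-59/10)) + 10·(-59/10−(-1)) + (18/5)·(-1−(-9))) = ½·(-62/5 − 49 + 144/5) = -163/10, so the R-coordinate is 1/5.
Check: 2/5 + 2/5 + 1/5 = 1.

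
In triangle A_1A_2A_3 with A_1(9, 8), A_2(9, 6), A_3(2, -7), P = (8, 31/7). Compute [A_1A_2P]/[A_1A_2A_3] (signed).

1/7

[A_1A_2A_3] = ½·(9·(6−(-7)) + 9·(-7−8) + 2·(8−6)) = ½·(117 − 135 + 4) = -7.
[A_1A_2P] = ½·(9·(6−(31/7)) + 9·(31/7−8) + 8·(8−6)) = ½·(99/7 − 225/7 + 16) = -1, so the ratio is (-1)/(-7) = 1/7.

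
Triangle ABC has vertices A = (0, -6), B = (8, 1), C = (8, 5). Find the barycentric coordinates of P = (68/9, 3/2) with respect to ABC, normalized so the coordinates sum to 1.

(1/18, 13/18, 2/9)

Signed area of the reference triangle: [ABC] = ½·(0·(1−5) + 8·(5−(-6)) + 8·(-6−1)) = ½·(0 + 88 − 56) = 16.
[PBC] = ½·((68/9)·(1−5) + 8·(5−(3/2)) + 8·(3/2−1)) = ½·(-272/9 + 28 + 4) = 8/9, so the A-coordinate is (8/9)/16 = 1/18.
[APC] = ½·(0·(3/2−5) + (68/9)·(5−(-6)) + 8·(-6−(3/2))) = ½·(0 + 748/9 − 60) = 104/9, so the B-coordinate is 13/18.
[ABP] = ½·(0·(1−(3/2)) + 8·(3/2−(-6)) + (68/9)·(-6−1)) = ½·(0 + 60 − 476/9) = 32/9, so the C-coordinate is 2/9.
Check: 1/18 + 13/18 + 2/9 = 1.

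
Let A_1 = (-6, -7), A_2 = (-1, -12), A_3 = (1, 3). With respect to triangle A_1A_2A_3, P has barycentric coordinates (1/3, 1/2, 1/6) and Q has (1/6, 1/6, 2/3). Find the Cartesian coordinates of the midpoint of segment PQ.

Barycentric coordinates of the midpoint are the average: (1/4, 1/3, 5/12).
Converting: (1/4)·A_1 + (1/3)·A_2 + (5/12)·A_3 = (-17/12, -9/2).

(-17/12, -9/2)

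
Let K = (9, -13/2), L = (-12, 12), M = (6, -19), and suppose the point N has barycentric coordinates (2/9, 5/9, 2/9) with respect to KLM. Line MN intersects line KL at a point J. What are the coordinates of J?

(-6, 47/7)

Line MN meets KL where the M-coordinate vanishes; zeroing N's M-weight and renormalizing leaves K, L-weights 2/9 : 5/9 → (2/7, 5/7).
So J = (2/7)·K + (5/7)·L = (-6, 47/7).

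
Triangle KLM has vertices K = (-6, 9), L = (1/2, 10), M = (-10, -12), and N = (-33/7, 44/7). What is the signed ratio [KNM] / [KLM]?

[KLM] = ½·((-6)·(10−(-12)) + (1/2)·(-12−9) + (-10)·(9−10)) = ½·(-132 − 21/2 + 10) = -265/4.
[KNM] = ½·((-6)·(44/7−(-12)) + (-33/7)·(-12−9) + (-10)·(9−(44/7))) = ½·(-768/7 + 99 − 190/7) = -265/14, so the ratio is (-265/14)/(-265/4) = 2/7.

2/7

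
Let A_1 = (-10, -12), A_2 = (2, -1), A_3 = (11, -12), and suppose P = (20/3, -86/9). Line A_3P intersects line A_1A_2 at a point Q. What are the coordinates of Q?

Barycentric coordinates of P with respect to A_1A_2A_3: (1/9, 2/9, 2/3).
On side A_1A_2 the A_3-coordinate is zero; dropping P's A_3-weight 2/3 and renormalizing the remaining 1/9 : 2/9 gives weights 1/3, 2/3 on A_1, A_2.
Q = (1/3)·(-10, -12) + (2/3)·(2, -1) = (-2, -14/3).

(-2, -14/3)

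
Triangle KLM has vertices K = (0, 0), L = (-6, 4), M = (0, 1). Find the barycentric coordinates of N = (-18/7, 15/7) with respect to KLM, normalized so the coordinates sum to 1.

(1/7, 3/7, 3/7)

Signed area of the reference triangle: [KLM] = ½·(0·(4−1) + (-6)·(1−0) + 0·(0−4)) = ½·(0 − 6 + 0) = -3.
[NLM] = ½·((-18/7)·(4−1) + (-6)·(1−(15/7)) + 0·(15/7−4)) = ½·(-54/7 + 48/7 + 0) = -3/7, so the K-coordinate is (-3/7)/(-3) = 1/7.
[KNM] = ½·(0·(15/7−1) + (-18/7)·(1−0) + 0·(0−(15/7))) = ½·(0 − 18/7 + 0) = -9/7, so the L-coordinate is 3/7.
[KLN] = ½·(0·(4−(15/7)) + (-6)·(15/7−0) + (-18/7)·(0−4)) = ½·(0 − 90/7 + 72/7) = -9/7, so the M-coordinate is 3/7.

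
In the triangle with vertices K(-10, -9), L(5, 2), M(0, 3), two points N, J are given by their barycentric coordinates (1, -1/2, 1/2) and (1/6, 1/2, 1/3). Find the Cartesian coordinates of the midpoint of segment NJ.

(-35/6, -4)

Barycentric coordinates of the midpoint are the average: (7/12, 0, 5/12).
Converting: (7/12)·K + 0·L + (5/12)·M = (-35/6, -4).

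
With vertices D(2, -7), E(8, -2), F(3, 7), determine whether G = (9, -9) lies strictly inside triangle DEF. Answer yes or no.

Barycentric coordinates of G: (26/79, 100/79, -47/79).
The three coordinates are positive, positive, negative; a point is interior exactly when all three are positive.

no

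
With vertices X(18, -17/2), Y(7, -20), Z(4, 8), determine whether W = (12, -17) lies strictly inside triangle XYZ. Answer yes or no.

no

Barycentric coordinates of W: (298/685, 436/685, -49/685).
The three coordinates are positive, positive, negative; a point is interior exactly when all three are positive.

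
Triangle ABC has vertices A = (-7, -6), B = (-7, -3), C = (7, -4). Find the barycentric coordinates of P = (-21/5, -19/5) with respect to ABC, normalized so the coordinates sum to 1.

(1/5, 3/5, 1/5)

Signed area of the reference triangle: [ABC] = ½·((-7)·(-3−(-4)) + (-7)·(-4−(-6)) + 7·(-6−(-3))) = ½·(-7 − 14 − 21) = -21.
[PBC] = ½·((-21/5)·(-3−(-4)) + (-7)·(-4−(-19/5)) + 7·(-19/5−(-3))) = ½·(-21/5 + 7/5 − 28/5) = -21/5, so the A-coordinate is (-21/5)/(-21) = 1/5.
[APC] = ½·((-7)·(-19/5−(-4)) + (-21/5)·(-4−(-6)) + 7·(-6−(-19/5))) = ½·(-7/5 − 42/5 − 77/5) = -63/5, so the B-coordinate is 3/5.
[ABP] = ½·((-7)·(-3−(-19/5)) + (-7)·(-19/5−(-6)) + (-21/5)·(-6−(-3))) = ½·(-28/5 − 77/5 + 63/5) = -21/5, so the C-coordinate is 1/5.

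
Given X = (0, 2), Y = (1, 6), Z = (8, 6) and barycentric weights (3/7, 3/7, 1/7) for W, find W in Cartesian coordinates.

W = (3/7)·X + (3/7)·Y + (1/7)·Z.
x-coordinate: (3/7)·0 + (3/7)·1 + (1/7)·8 = 11/7.
y-coordinate: (3/7)·2 + (3/7)·6 + (1/7)·6 = 30/7.

(11/7, 30/7)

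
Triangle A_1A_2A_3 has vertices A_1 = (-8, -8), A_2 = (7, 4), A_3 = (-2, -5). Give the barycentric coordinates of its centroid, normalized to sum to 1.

(1/3, 1/3, 1/3)

The centroid is the average of the vertices, so each weight is 1/3.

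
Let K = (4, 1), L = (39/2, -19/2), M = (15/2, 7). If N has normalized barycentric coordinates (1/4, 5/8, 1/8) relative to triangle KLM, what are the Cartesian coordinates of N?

N = (1/4)·K + (5/8)·L + (1/8)·M.
x-coordinate: (1/4)·4 + (5/8)·(39/2) + (1/8)·(15/2) = 113/8.
y-coordinate: (1/4)·1 + (5/8)·(-19/2) + (1/8)·7 = -77/16.

(113/8, -77/16)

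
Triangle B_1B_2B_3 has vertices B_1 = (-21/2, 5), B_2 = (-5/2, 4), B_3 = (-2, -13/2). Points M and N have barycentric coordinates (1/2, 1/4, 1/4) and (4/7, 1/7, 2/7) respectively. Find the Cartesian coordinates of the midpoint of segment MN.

Barycentric coordinates of the midpoint are the average: (15/28, 11/56, 15/56).
Converting: (15/28)·B_1 + (11/56)·B_2 + (15/56)·B_3 = (-745/112, 193/112).

(-745/112, 193/112)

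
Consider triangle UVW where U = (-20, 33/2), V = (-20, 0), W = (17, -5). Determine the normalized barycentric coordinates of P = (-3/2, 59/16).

(3/8, 1/8, 1/2)

Signed area of the reference triangle: [UVW] = ½·((-20)·(0−(-5)) + (-20)·(-5−(33/2)) + 17·(33/2−0)) = ½·(-100 + 430 + 561/2) = 1221/4.
[PVW] = ½·((-3/2)·(0−(-5)) + (-20)·(-5−(59/16)) + 17·(59/16−0)) = ½·(-15/2 + 695/4 + 1003/16) = 3663/32, so the U-coordinate is (3663/32)/(1221/4) = 3/8.
[UPW] = ½·((-20)·(59/16−(-5)) + (-3/2)·(-5−(33/2)) + 17·(33/2−(59/16))) = ½·(-695/4 + 129/4 + 3485/16) = 1221/32, so the V-coordinate is 1/8.
[UVP] = ½·((-20)·(0−(59/16)) + (-20)·(59/16−(33/2)) + (-3/2)·(33/2−0)) = ½·(295/4 + 1025/4 − 99/4) = 1221/8, so the W-coordinate is 1/2.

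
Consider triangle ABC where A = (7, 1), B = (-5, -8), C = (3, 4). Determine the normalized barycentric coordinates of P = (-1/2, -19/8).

Signed area of the reference triangle: [ABC] = ½·(7·(-8−4) + (-5)·(4−1) + 3·(1−(-8))) = ½·(-84 − 15 + 27) = -36.
[PBC] = ½·((-1/2)·(-8−4) + (-5)·(4−(-19/8)) + 3·(-19/8−(-8))) = ½·(6 − 255/8 + 135/8) = -9/2, so the A-coordinate is (-9/2)/(-36) = 1/8.
[APC] = ½·(7·(-19/8−4) + (-1/2)·(4−1) + 3·(1−(-19/8))) = ½·(-357/8 − 3/2 + 81/8) = -18, so the B-coordinate is 1/2.
[ABP] = ½·(7·(-8−(-19/8)) + (-5)·(-19/8−1) + (-1/2)·(1−(-8))) = ½·(-315/8 + 135/8 − 9/2) = -27/2, so the C-coordinate is 3/8.

(1/8, 1/2, 3/8)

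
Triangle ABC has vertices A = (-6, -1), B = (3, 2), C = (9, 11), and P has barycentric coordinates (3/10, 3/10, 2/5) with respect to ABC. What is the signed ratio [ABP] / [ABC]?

The signed ratio [ABP]/[ABC] equals the barycentric coordinate of P at vertex C, which is 2/5.

2/5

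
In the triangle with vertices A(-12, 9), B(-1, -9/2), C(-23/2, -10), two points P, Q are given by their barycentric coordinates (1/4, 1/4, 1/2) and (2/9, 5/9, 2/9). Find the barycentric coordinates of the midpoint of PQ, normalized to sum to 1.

(17/72, 29/72, 13/36)

Since both coordinate triples sum to 1, the midpoint's barycentrics are the componentwise average.
(1/4+2/9)/2 = 17/72; similarly 29/72 and 13/36.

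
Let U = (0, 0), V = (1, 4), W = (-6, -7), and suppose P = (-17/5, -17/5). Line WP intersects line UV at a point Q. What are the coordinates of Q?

Barycentric coordinates of P with respect to UVW: (1/5, 1/5, 3/5).
On side UV the W-coordinate is zero; dropping P's W-weight 3/5 and renormalizing the remaining 1/5 : 1/5 gives weights 1/2, 1/2 on U, V.
Q = (1/2)·(0, 0) + (1/2)·(1, 4) = (1/2, 2).

(1/2, 2)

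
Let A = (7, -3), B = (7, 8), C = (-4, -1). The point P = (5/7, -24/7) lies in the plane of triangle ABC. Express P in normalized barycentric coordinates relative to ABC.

Signed area of the reference triangle: [ABC] = ½·(7·(8−(-1)) + 7·(-1−(-3)) + (-4)·(-3−8)) = ½·(63 + 14 + 44) = 121/2.
[PBC] = ½·((5/7)·(8−(-1)) + 7·(-1−(-24/7)) + (-4)·(-24/7−8)) = ½·(45/7 + 17 + 320/7) = 242/7, so the A-coordinate is (242/7)/(121/2) = 4/7.
[APC] = ½·(7·(-24/7−(-1)) + (5/7)·(-1−(-3)) + (-4)·(-3−(-24/7))) = ½·(-17 + 10/7 − 12/7) = -121/14, so the B-coordinate is -1/7.
[ABP] = ½·(7·(8−(-24/7)) + 7·(-24/7−(-3)) + (5/7)·(-3−8)) = ½·(80 − 3 − 55/7) = 242/7, so the C-coordinate is 4/7.

(4/7, -1/7, 4/7)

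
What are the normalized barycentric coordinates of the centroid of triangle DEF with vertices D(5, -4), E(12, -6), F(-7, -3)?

(1/3, 1/3, 1/3)

The centroid is the average of the vertices, so each weight is 1/3.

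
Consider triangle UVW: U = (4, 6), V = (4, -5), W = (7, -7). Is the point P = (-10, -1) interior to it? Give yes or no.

no

Barycentric coordinates of P: (-16/33, 203/33, -14/3).
The three coordinates are negative, positive, negative; a point is interior exactly when all three are positive.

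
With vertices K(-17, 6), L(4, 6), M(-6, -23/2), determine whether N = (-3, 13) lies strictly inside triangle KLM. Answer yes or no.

no

Barycentric coordinates of N: (11/21, 92/105, -2/5).
The three coordinates are positive, positive, negative; a point is interior exactly when all three are positive.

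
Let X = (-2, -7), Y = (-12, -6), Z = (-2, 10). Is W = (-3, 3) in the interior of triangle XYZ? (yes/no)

yes

Barycentric coordinates of W: (27/85, 1/10, 99/170).
The three coordinates are positive, positive, positive; a point is interior exactly when all three are positive.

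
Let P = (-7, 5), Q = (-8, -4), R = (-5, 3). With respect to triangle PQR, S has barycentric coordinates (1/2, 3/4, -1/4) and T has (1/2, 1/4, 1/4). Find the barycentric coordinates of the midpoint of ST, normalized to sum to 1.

Since both coordinate triples sum to 1, the midpoint's barycentrics are the componentwise average.
(1/2+1/2)/2 = 1/2; similarly 1/2 and 0.

(1/2, 1/2, 0)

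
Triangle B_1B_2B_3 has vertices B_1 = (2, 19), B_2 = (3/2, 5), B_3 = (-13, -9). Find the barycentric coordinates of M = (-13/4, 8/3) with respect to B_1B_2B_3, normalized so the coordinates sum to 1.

Signed area of the reference triangle: [B_1B_2B_3] = ½·(2·(5−(-9)) + (3/2)·(-9−19) + (-13)·(19−5)) = ½·(28 − 42 − 182) = -98.
[MB_2B_3] = ½·((-13/4)·(5−(-9)) + (3/2)·(-9−(8/3)) + (-13)·(8/3−5)) = ½·(-91/2 − 35/2 + 91/3) = -49/3, so the B_1-coordinate is (-49/3)/(-98) = 1/6.
[B_1MB_3] = ½·(2·(8/3−(-9)) + (-13/4)·(-9−19) + (-13)·(19−(8/3))) = ½·(70/3 + 91 − 637/3) = -49, so the B_2-coordinate is 1/2.
[B_1B_2M] = ½·(2·(5−(8/3)) + (3/2)·(8/3−19) + (-13/4)·(19−5)) = ½·(14/3 − 49/2 − 91/2) = -98/3, so the B_3-coordinate is 1/3.
Check: 1/6 + 1/2 + 1/3 = 1.

(1/6, 1/2, 1/3)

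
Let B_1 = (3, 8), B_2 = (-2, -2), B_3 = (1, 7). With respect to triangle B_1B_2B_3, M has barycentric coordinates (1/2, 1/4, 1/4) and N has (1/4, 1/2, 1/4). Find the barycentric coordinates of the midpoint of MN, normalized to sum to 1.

(3/8, 3/8, 1/4)

Since both coordinate triples sum to 1, the midpoint's barycentrics are the componentwise average.
(1/2+1/4)/2 = 3/8; similarly 3/8 and 1/4.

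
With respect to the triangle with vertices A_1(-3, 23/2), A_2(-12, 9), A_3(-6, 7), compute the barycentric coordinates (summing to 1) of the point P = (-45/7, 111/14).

Signed area of the reference triangle: [A_1A_2A_3] = ½·((-3)·(9−7) + (-12)·(7−(23/2)) + (-6)·(23/2−9)) = ½·(-6 + 54 − 15) = 33/2.
[PA_2A_3] = ½·((-45/7)·(9−7) + (-12)·(7−(111/14)) + (-6)·(111/14−9)) = ½·(-90/7 + 78/7 + 45/7) = 33/14, so the A_1-coordinate is (33/14)/(33/2) = 1/7.
[A_1PA_3] = ½·((-3)·(111/14−7) + (-45/7)·(7−(23/2)) + (-6)·(23/2−(111/14))) = ½·(-39/14 + 405/14 − 150/7) = 33/14, so the A_2-coordinate is 1/7.
[A_1A_2P] = ½·((-3)·(9−(111/14)) + (-12)·(111/14−(23/2)) + (-45/7)·(23/2−9)) = ½·(-45/14 + 300/7 − 225/14) = 165/14, so the A_3-coordinate is 5/7.
Check: 1/7 + 1/7 + 5/7 = 1.

(1/7, 1/7, 5/7)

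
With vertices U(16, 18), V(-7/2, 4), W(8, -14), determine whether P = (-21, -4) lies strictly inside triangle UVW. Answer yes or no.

Barycentric coordinates of P: (-407/512, 63/32, -89/512).
The three coordinates are negative, positive, negative; a point is interior exactly when all three are positive.

no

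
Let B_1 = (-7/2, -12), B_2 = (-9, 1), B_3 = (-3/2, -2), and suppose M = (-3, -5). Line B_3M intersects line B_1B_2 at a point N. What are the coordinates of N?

(-39/8, -35/4)

Barycentric coordinates of M with respect to B_1B_2B_3: (1/3, 1/9, 5/9).
On side B_1B_2 the B_3-coordinate is zero; dropping M's B_3-weight 5/9 and renormalizing the remaining 1/3 : 1/9 gives weights 3/4, 1/4 on B_1, B_2.
N = (3/4)·(-7/2, -12) + (1/4)·(-9, 1) = (-39/8, -35/4).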